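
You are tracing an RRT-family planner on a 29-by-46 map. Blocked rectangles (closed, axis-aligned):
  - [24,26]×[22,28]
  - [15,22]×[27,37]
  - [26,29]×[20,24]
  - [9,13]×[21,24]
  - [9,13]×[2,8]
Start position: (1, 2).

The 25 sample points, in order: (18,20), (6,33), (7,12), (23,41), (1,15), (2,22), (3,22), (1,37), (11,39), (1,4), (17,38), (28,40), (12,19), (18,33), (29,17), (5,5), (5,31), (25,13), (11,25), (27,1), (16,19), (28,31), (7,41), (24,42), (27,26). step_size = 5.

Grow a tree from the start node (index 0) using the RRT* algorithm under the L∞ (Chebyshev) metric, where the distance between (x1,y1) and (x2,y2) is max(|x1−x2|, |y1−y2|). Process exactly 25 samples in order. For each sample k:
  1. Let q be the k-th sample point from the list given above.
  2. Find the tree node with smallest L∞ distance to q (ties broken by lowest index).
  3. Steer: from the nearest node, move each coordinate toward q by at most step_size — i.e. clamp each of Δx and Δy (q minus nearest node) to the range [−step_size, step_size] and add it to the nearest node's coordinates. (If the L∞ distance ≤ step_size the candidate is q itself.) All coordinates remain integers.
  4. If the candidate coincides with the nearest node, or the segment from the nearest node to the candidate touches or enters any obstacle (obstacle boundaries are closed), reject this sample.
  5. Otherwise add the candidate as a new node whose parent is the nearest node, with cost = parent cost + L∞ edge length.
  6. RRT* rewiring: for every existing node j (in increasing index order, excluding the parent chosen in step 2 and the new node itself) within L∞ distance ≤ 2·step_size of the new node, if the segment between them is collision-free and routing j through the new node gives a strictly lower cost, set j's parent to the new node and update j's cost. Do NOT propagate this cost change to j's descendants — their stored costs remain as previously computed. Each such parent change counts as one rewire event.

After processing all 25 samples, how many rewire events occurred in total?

1. q=(18,20) nearest=0 d=18 new=(6,7) → add node 1 parent=0 cost=5
2. q=(6,33) nearest=1 d=26 new=(6,12) → add node 2 parent=1 cost=10
3. q=(7,12) nearest=2 d=1 new=(7,12) → add node 3 parent=2 cost=11
4. q=(23,41) nearest=2 d=29 new=(11,17) → add node 4 parent=2 cost=15
5. q=(1,15) nearest=2 d=5 new=(1,15) → add node 5 parent=2 cost=15
6. q=(2,22) nearest=5 d=7 new=(2,20) → add node 6 parent=5 cost=20
7. q=(3,22) nearest=6 d=2 new=(3,22) → add node 7 parent=6 cost=22
8. q=(1,37) nearest=7 d=15 new=(1,27) → add node 8 parent=7 cost=27
9. q=(11,39) nearest=8 d=12 new=(6,32) → add node 9 parent=8 cost=32
10. q=(1,4) nearest=0 d=2 new=(1,4) → add node 10 parent=0 cost=2; rewire 3→10 (10<11)
11. q=(17,38) nearest=9 d=11 new=(11,37) → add node 11 parent=9 cost=37
12. q=(28,40) nearest=11 d=17 new=(16,40) → add node 12 parent=11 cost=42
13. q=(12,19) nearest=4 d=2 new=(12,19) → add node 13 parent=4 cost=17
14. q=(18,33) nearest=11 d=7 new=(16,33) → blocked by [15,22]×[27,37], reject
15. q=(29,17) nearest=13 d=17 new=(17,17) → add node 14 parent=13 cost=22
16. q=(5,5) nearest=1 d=2 new=(5,5) → add node 15 parent=1 cost=7
17. q=(5,31) nearest=9 d=1 new=(5,31) → add node 16 parent=9 cost=33
18. q=(25,13) nearest=14 d=8 new=(22,13) → add node 17 parent=14 cost=27
19. q=(11,25) nearest=13 d=6 new=(11,24) → blocked by [9,13]×[21,24], reject
20. q=(27,1) nearest=17 d=12 new=(27,8) → add node 18 parent=17 cost=32
21. q=(16,19) nearest=14 d=2 new=(16,19) → add node 19 parent=14 cost=24
22. q=(28,31) nearest=12 d=12 new=(21,35) → blocked by [15,22]×[27,37], reject
23. q=(7,41) nearest=11 d=4 new=(7,41) → add node 20 parent=11 cost=41
24. q=(24,42) nearest=12 d=8 new=(21,42) → add node 21 parent=12 cost=47
25. q=(27,26) nearest=14 d=10 new=(22,22) → add node 22 parent=14 cost=27

Rewire events: 1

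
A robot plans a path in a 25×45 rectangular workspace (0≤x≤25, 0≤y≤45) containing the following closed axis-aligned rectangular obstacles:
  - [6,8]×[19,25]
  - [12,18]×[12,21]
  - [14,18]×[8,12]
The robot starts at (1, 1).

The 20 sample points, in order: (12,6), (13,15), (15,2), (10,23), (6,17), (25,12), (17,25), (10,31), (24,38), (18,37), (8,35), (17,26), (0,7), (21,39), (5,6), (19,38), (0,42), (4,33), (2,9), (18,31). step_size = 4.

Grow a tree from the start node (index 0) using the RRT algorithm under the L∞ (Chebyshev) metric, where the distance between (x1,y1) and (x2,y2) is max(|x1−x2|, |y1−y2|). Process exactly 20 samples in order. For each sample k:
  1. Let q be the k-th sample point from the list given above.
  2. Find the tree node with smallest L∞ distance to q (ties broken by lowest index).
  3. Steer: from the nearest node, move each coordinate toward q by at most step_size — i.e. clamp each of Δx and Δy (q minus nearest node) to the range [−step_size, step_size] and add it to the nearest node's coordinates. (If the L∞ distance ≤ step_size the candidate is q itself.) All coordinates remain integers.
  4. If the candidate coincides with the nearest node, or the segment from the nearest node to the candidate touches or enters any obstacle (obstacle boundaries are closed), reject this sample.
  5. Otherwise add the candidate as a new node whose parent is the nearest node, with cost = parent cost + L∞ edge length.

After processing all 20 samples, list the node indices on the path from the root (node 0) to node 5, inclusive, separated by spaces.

1. q=(12,6) nearest=0 d=11 new=(5,5) → add node 1 parent=0 cost=4
2. q=(13,15) nearest=1 d=10 new=(9,9) → add node 2 parent=1 cost=8
3. q=(15,2) nearest=2 d=7 new=(13,5) → add node 3 parent=2 cost=12
4. q=(10,23) nearest=2 d=14 new=(10,13) → add node 4 parent=2 cost=12
5. q=(6,17) nearest=4 d=4 new=(6,17) → add node 5 parent=4 cost=16
6. q=(25,12) nearest=3 d=12 new=(17,9) → blocked by [14,18]×[8,12], reject
7. q=(17,25) nearest=5 d=11 new=(10,21) → blocked by [6,8]×[19,25], reject
8. q=(10,31) nearest=5 d=14 new=(10,21) → blocked by [6,8]×[19,25], reject
9. q=(24,38) nearest=5 d=21 new=(10,21) → blocked by [6,8]×[19,25], reject
10. q=(18,37) nearest=5 d=20 new=(10,21) → blocked by [6,8]×[19,25], reject
11. q=(8,35) nearest=5 d=18 new=(8,21) → blocked by [6,8]×[19,25], reject
12. q=(17,26) nearest=5 d=11 new=(10,21) → blocked by [6,8]×[19,25], reject
13. q=(0,7) nearest=1 d=5 new=(1,7) → add node 6 parent=1 cost=8
14. q=(21,39) nearest=5 d=22 new=(10,21) → blocked by [6,8]×[19,25], reject
15. q=(5,6) nearest=1 d=1 new=(5,6) → add node 7 parent=1 cost=5
16. q=(19,38) nearest=5 d=21 new=(10,21) → blocked by [6,8]×[19,25], reject
17. q=(0,42) nearest=5 d=25 new=(2,21) → add node 8 parent=5 cost=20
18. q=(4,33) nearest=8 d=12 new=(4,25) → add node 9 parent=8 cost=24
19. q=(2,9) nearest=6 d=2 new=(2,9) → add node 10 parent=6 cost=10
20. q=(18,31) nearest=5 d=14 new=(10,21) → blocked by [6,8]×[19,25], reject

Path: 0 1 2 4 5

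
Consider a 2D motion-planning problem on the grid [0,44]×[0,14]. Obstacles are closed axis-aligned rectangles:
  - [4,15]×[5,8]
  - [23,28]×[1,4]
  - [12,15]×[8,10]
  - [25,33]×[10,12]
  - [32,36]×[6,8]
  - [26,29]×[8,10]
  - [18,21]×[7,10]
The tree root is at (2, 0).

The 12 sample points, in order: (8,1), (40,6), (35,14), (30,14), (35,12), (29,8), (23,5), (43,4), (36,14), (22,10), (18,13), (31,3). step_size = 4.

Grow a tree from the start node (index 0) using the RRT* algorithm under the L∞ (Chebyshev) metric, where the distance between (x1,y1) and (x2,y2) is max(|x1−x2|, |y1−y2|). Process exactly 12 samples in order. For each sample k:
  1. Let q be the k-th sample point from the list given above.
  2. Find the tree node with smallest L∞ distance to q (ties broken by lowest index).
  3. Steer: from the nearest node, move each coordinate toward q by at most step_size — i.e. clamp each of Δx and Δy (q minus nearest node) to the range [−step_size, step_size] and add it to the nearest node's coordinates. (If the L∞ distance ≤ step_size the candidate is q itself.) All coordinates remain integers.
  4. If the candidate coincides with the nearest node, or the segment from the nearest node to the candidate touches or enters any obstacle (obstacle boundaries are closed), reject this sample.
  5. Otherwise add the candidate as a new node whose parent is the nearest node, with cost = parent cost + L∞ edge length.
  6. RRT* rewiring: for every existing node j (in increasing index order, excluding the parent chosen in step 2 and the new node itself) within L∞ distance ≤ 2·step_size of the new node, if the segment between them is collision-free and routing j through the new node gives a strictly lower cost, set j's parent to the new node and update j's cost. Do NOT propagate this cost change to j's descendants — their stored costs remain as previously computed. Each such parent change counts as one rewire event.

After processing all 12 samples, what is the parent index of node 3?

Parent of node 3: 2

1. q=(8,1) nearest=0 d=6 new=(6,1) → add node 1 parent=0 cost=4
2. q=(40,6) nearest=1 d=34 new=(10,5) → blocked by [4,15]×[5,8], reject
3. q=(35,14) nearest=1 d=29 new=(10,5) → blocked by [4,15]×[5,8], reject
4. q=(30,14) nearest=1 d=24 new=(10,5) → blocked by [4,15]×[5,8], reject
5. q=(35,12) nearest=1 d=29 new=(10,5) → blocked by [4,15]×[5,8], reject
6. q=(29,8) nearest=1 d=23 new=(10,5) → blocked by [4,15]×[5,8], reject
7. q=(23,5) nearest=1 d=17 new=(10,5) → blocked by [4,15]×[5,8], reject
8. q=(43,4) nearest=1 d=37 new=(10,4) → add node 2 parent=1 cost=8
9. q=(36,14) nearest=2 d=26 new=(14,8) → blocked by [4,15]×[5,8], reject
10. q=(22,10) nearest=2 d=12 new=(14,8) → blocked by [4,15]×[5,8], reject
11. q=(18,13) nearest=2 d=9 new=(14,8) → blocked by [4,15]×[5,8], reject
12. q=(31,3) nearest=2 d=21 new=(14,3) → add node 3 parent=2 cost=12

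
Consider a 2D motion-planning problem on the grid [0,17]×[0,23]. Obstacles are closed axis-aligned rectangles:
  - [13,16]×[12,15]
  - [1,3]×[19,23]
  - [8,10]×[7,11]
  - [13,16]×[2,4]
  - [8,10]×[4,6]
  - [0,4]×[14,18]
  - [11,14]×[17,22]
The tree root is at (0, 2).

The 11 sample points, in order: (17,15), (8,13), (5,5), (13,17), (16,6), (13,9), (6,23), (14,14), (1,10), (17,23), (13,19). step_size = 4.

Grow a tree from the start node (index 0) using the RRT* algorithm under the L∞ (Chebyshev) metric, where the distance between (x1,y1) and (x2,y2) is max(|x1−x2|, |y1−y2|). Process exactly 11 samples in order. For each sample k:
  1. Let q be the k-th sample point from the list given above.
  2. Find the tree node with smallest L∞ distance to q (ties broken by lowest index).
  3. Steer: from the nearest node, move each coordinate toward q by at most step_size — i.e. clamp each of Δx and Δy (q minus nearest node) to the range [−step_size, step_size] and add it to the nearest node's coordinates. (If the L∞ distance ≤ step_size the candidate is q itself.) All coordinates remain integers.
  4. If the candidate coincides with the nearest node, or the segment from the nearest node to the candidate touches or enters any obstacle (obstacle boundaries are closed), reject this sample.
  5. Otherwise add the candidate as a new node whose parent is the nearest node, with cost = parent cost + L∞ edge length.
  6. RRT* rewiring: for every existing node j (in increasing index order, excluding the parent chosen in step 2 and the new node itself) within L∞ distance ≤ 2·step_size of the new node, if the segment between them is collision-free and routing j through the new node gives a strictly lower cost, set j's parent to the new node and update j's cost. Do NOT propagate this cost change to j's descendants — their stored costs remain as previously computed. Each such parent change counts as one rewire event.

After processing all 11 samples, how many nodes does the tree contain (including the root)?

Node count: 6

1. q=(17,15) nearest=0 d=17 new=(4,6) → add node 1 parent=0 cost=4
2. q=(8,13) nearest=1 d=7 new=(8,10) → blocked by [8,10]×[7,11], reject
3. q=(5,5) nearest=1 d=1 new=(5,5) → add node 2 parent=1 cost=5
4. q=(13,17) nearest=1 d=11 new=(8,10) → blocked by [8,10]×[7,11], reject
5. q=(16,6) nearest=2 d=11 new=(9,6) → blocked by [8,10]×[4,6], reject
6. q=(13,9) nearest=2 d=8 new=(9,9) → blocked by [8,10]×[7,11], reject
7. q=(6,23) nearest=1 d=17 new=(6,10) → add node 3 parent=1 cost=8
8. q=(14,14) nearest=3 d=8 new=(10,14) → add node 4 parent=3 cost=12
9. q=(1,10) nearest=1 d=4 new=(1,10) → add node 5 parent=1 cost=8
10. q=(17,23) nearest=4 d=9 new=(14,18) → blocked by [11,14]×[17,22], reject
11. q=(13,19) nearest=4 d=5 new=(13,18) → blocked by [11,14]×[17,22], reject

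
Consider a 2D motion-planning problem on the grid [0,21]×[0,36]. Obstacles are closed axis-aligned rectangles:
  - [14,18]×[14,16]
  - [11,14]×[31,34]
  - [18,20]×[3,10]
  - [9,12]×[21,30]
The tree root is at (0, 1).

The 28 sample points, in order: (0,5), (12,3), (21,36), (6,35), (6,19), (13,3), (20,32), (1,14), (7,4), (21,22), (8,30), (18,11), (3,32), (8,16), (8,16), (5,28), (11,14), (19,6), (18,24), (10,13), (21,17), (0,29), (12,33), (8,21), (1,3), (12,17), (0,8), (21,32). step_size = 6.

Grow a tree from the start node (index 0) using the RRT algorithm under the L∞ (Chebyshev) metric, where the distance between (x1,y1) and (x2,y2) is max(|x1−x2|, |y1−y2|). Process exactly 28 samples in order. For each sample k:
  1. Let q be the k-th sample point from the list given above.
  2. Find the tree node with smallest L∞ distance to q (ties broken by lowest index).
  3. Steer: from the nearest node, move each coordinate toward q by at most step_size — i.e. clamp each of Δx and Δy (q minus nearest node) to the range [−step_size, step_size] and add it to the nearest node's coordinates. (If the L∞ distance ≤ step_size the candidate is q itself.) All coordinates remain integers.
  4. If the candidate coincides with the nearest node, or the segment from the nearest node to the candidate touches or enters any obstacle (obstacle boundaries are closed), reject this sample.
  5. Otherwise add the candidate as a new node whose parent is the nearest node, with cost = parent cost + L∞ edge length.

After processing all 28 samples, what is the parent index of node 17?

1. q=(0,5) nearest=0 d=4 new=(0,5) → add node 1 parent=0 cost=4
2. q=(12,3) nearest=0 d=12 new=(6,3) → add node 2 parent=0 cost=6
3. q=(21,36) nearest=1 d=31 new=(6,11) → add node 3 parent=1 cost=10
4. q=(6,35) nearest=3 d=24 new=(6,17) → add node 4 parent=3 cost=16
5. q=(6,19) nearest=4 d=2 new=(6,19) → add node 5 parent=4 cost=18
6. q=(13,3) nearest=2 d=7 new=(12,3) → add node 6 parent=2 cost=12
7. q=(20,32) nearest=5 d=14 new=(12,25) → blocked by [9,12]×[21,30], reject
8. q=(1,14) nearest=3 d=5 new=(1,14) → add node 7 parent=3 cost=15
9. q=(7,4) nearest=2 d=1 new=(7,4) → add node 8 parent=2 cost=7
10. q=(21,22) nearest=3 d=15 new=(12,17) → add node 9 parent=3 cost=16
11. q=(8,30) nearest=5 d=11 new=(8,25) → add node 10 parent=5 cost=24
12. q=(18,11) nearest=9 d=6 new=(18,11) → blocked by [14,18]×[14,16], reject
13. q=(3,32) nearest=10 d=7 new=(3,31) → add node 11 parent=10 cost=30
14. q=(8,16) nearest=4 d=2 new=(8,16) → add node 12 parent=4 cost=18
15. q=(8,16) nearest=12 d=0 → coincident, reject
16. q=(5,28) nearest=10 d=3 new=(5,28) → add node 13 parent=10 cost=27
17. q=(11,14) nearest=9 d=3 new=(11,14) → add node 14 parent=9 cost=19
18. q=(19,6) nearest=6 d=7 new=(18,6) → blocked by [18,20]×[3,10], reject
19. q=(18,24) nearest=9 d=7 new=(18,23) → add node 15 parent=9 cost=22
20. q=(10,13) nearest=14 d=1 new=(10,13) → add node 16 parent=14 cost=20
21. q=(21,17) nearest=15 d=6 new=(21,17) → add node 17 parent=15 cost=28
22. q=(0,29) nearest=11 d=3 new=(0,29) → add node 18 parent=11 cost=33
23. q=(12,33) nearest=13 d=7 new=(11,33) → blocked by [11,14]×[31,34], reject
24. q=(8,21) nearest=5 d=2 new=(8,21) → add node 19 parent=5 cost=20
25. q=(1,3) nearest=0 d=2 new=(1,3) → add node 20 parent=0 cost=2
26. q=(12,17) nearest=9 d=0 → coincident, reject
27. q=(0,8) nearest=1 d=3 new=(0,8) → add node 21 parent=1 cost=7
28. q=(21,32) nearest=15 d=9 new=(21,29) → add node 22 parent=15 cost=28

Parent of node 17: 15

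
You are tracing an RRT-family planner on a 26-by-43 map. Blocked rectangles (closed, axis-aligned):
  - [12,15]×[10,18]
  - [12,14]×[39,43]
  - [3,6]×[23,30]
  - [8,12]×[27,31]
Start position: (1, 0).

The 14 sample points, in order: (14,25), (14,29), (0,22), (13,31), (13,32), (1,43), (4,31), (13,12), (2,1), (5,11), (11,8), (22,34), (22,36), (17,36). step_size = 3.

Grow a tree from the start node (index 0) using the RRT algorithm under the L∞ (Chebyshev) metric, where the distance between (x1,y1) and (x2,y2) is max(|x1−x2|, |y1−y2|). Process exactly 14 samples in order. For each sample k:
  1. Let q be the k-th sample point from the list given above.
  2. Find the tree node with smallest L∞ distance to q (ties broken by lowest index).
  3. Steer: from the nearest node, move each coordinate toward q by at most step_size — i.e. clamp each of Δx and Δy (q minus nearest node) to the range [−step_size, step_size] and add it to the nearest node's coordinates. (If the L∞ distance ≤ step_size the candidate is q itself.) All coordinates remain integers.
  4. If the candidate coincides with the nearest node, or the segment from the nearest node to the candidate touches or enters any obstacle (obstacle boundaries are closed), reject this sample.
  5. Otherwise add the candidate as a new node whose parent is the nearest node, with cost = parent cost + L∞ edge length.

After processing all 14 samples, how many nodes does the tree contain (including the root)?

Node count: 14

1. q=(14,25) nearest=0 d=25 new=(4,3) → add node 1 parent=0 cost=3
2. q=(14,29) nearest=1 d=26 new=(7,6) → add node 2 parent=1 cost=6
3. q=(0,22) nearest=2 d=16 new=(4,9) → add node 3 parent=2 cost=9
4. q=(13,31) nearest=3 d=22 new=(7,12) → add node 4 parent=3 cost=12
5. q=(13,32) nearest=4 d=20 new=(10,15) → add node 5 parent=4 cost=15
6. q=(1,43) nearest=5 d=28 new=(7,18) → add node 6 parent=5 cost=18
7. q=(4,31) nearest=6 d=13 new=(4,21) → add node 7 parent=6 cost=21
8. q=(13,12) nearest=5 d=3 new=(13,12) → blocked by [12,15]×[10,18], reject
9. q=(2,1) nearest=0 d=1 new=(2,1) → add node 8 parent=0 cost=1
10. q=(5,11) nearest=3 d=2 new=(5,11) → add node 9 parent=3 cost=11
11. q=(11,8) nearest=2 d=4 new=(10,8) → add node 10 parent=2 cost=9
12. q=(22,34) nearest=6 d=16 new=(10,21) → add node 11 parent=6 cost=21
13. q=(22,36) nearest=11 d=15 new=(13,24) → add node 12 parent=11 cost=24
14. q=(17,36) nearest=12 d=12 new=(16,27) → add node 13 parent=12 cost=27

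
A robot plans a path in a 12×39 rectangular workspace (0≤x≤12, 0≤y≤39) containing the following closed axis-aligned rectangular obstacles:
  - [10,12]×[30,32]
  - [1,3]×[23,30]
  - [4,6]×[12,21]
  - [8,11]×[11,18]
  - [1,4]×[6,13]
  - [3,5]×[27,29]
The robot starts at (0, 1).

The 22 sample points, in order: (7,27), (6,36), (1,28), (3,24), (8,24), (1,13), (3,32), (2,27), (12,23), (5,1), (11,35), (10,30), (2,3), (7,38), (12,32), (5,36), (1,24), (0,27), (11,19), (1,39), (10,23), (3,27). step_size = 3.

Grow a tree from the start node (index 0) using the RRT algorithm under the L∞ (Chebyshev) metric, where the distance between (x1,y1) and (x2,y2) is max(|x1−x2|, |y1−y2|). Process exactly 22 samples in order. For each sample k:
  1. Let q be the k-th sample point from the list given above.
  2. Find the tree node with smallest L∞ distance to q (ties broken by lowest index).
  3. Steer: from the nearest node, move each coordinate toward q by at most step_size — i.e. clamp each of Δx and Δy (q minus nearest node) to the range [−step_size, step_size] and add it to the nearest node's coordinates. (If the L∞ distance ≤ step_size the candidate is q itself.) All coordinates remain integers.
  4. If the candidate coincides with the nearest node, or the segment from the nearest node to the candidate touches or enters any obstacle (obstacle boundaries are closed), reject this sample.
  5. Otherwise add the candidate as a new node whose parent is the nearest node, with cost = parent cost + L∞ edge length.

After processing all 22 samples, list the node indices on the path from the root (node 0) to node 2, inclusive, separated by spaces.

Path: 0 1 2

1. q=(7,27) nearest=0 d=26 new=(3,4) → add node 1 parent=0 cost=3
2. q=(6,36) nearest=1 d=32 new=(6,7) → add node 2 parent=1 cost=6
3. q=(1,28) nearest=2 d=21 new=(3,10) → blocked by [1,4]×[6,13], reject
4. q=(3,24) nearest=2 d=17 new=(3,10) → blocked by [1,4]×[6,13], reject
5. q=(8,24) nearest=2 d=17 new=(8,10) → add node 3 parent=2 cost=9
6. q=(1,13) nearest=2 d=6 new=(3,10) → blocked by [1,4]×[6,13], reject
7. q=(3,32) nearest=3 d=22 new=(5,13) → blocked by [4,6]×[12,21], reject
8. q=(2,27) nearest=3 d=17 new=(5,13) → blocked by [4,6]×[12,21], reject
9. q=(12,23) nearest=3 d=13 new=(11,13) → blocked by [8,11]×[11,18], reject
10. q=(5,1) nearest=1 d=3 new=(5,1) → add node 4 parent=1 cost=6
11. q=(11,35) nearest=3 d=25 new=(11,13) → blocked by [8,11]×[11,18], reject
12. q=(10,30) nearest=3 d=20 new=(10,13) → blocked by [8,11]×[11,18], reject
13. q=(2,3) nearest=1 d=1 new=(2,3) → add node 5 parent=1 cost=4
14. q=(7,38) nearest=3 d=28 new=(7,13) → add node 6 parent=3 cost=12
15. q=(12,32) nearest=6 d=19 new=(10,16) → blocked by [8,11]×[11,18], reject
16. q=(5,36) nearest=6 d=23 new=(5,16) → blocked by [4,6]×[12,21], reject
17. q=(1,24) nearest=6 d=11 new=(4,16) → blocked by [4,6]×[12,21], reject
18. q=(0,27) nearest=6 d=14 new=(4,16) → blocked by [4,6]×[12,21], reject
19. q=(11,19) nearest=6 d=6 new=(10,16) → blocked by [8,11]×[11,18], reject
20. q=(1,39) nearest=6 d=26 new=(4,16) → blocked by [4,6]×[12,21], reject
21. q=(10,23) nearest=6 d=10 new=(10,16) → blocked by [8,11]×[11,18], reject
22. q=(3,27) nearest=6 d=14 new=(4,16) → blocked by [4,6]×[12,21], reject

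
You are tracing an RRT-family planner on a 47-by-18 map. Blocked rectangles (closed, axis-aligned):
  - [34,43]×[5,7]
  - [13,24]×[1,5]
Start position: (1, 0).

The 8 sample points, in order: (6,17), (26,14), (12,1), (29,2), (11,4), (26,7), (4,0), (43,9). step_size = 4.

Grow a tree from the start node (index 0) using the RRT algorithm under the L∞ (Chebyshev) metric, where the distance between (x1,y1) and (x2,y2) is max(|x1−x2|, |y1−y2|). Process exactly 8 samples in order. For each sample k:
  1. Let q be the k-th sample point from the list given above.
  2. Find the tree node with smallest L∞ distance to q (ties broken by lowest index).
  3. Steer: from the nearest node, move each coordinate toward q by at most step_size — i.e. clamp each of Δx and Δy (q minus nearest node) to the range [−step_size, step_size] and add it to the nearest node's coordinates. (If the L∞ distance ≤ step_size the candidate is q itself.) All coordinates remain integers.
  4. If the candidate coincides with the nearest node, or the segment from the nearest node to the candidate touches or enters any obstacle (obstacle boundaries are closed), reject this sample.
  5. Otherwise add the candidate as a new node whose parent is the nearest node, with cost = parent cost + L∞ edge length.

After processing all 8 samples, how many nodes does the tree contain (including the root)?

Node count: 8

1. q=(6,17) nearest=0 d=17 new=(5,4) → add node 1 parent=0 cost=4
2. q=(26,14) nearest=1 d=21 new=(9,8) → add node 2 parent=1 cost=8
3. q=(12,1) nearest=1 d=7 new=(9,1) → add node 3 parent=1 cost=8
4. q=(29,2) nearest=2 d=20 new=(13,4) → blocked by [13,24]×[1,5], reject
5. q=(11,4) nearest=3 d=3 new=(11,4) → add node 4 parent=3 cost=11
6. q=(26,7) nearest=4 d=15 new=(15,7) → add node 5 parent=4 cost=15
7. q=(4,0) nearest=0 d=3 new=(4,0) → add node 6 parent=0 cost=3
8. q=(43,9) nearest=5 d=28 new=(19,9) → add node 7 parent=5 cost=19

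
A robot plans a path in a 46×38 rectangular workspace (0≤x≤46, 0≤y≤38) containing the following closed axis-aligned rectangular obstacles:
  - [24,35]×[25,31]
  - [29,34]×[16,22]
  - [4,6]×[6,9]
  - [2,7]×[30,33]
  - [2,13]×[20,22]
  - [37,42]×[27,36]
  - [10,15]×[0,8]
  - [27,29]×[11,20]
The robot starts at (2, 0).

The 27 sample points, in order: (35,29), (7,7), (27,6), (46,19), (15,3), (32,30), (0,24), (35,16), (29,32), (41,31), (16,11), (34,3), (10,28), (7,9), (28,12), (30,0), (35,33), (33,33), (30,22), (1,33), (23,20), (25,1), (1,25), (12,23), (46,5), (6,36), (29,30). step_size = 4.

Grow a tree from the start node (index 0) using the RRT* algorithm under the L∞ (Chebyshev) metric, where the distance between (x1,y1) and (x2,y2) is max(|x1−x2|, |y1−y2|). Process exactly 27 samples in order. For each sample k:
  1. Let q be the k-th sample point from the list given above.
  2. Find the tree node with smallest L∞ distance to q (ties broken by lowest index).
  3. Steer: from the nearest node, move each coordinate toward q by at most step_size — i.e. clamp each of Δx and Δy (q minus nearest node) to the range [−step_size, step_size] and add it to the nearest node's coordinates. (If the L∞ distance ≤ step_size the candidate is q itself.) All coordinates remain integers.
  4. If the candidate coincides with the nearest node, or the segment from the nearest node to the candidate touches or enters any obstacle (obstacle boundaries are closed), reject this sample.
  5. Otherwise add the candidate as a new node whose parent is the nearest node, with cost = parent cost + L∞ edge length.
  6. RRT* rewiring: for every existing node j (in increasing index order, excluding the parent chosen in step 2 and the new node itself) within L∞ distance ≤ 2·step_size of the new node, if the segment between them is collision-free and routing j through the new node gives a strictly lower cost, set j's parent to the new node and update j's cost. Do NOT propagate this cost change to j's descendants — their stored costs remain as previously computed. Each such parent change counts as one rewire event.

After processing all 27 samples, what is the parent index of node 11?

Parent of node 11: 6

1. q=(35,29) nearest=0 d=33 new=(6,4) → add node 1 parent=0 cost=4
2. q=(7,7) nearest=1 d=3 new=(7,7) → add node 2 parent=1 cost=7
3. q=(27,6) nearest=2 d=20 new=(11,6) → blocked by [10,15]×[0,8], reject
4. q=(46,19) nearest=2 d=39 new=(11,11) → add node 3 parent=2 cost=11
5. q=(15,3) nearest=2 d=8 new=(11,3) → blocked by [10,15]×[0,8], reject
6. q=(32,30) nearest=3 d=21 new=(15,15) → add node 4 parent=3 cost=15
7. q=(0,24) nearest=3 d=13 new=(7,15) → add node 5 parent=3 cost=15
8. q=(35,16) nearest=4 d=20 new=(19,16) → add node 6 parent=4 cost=19
9. q=(29,32) nearest=6 d=16 new=(23,20) → add node 7 parent=6 cost=23
10. q=(41,31) nearest=7 d=18 new=(27,24) → add node 8 parent=7 cost=27
11. q=(16,11) nearest=4 d=4 new=(16,11) → add node 9 parent=4 cost=19
12. q=(34,3) nearest=6 d=15 new=(23,12) → add node 10 parent=6 cost=23
13. q=(10,28) nearest=6 d=12 new=(15,20) → add node 11 parent=6 cost=23
14. q=(7,9) nearest=2 d=2 new=(7,9) → add node 12 parent=2 cost=9
15. q=(28,12) nearest=10 d=5 new=(27,12) → blocked by [27,29]×[11,20], reject
16. q=(30,0) nearest=10 d=12 new=(27,8) → add node 13 parent=10 cost=27
17. q=(35,33) nearest=8 d=9 new=(31,28) → blocked by [24,35]×[25,31], reject
18. q=(33,33) nearest=8 d=9 new=(31,28) → blocked by [24,35]×[25,31], reject
19. q=(30,22) nearest=8 d=3 new=(30,22) → blocked by [29,34]×[16,22], reject
20. q=(1,33) nearest=11 d=14 new=(11,24) → blocked by [2,13]×[20,22], reject
21. q=(23,20) nearest=7 d=0 → coincident, reject
22. q=(25,1) nearest=13 d=7 new=(25,4) → add node 14 parent=13 cost=31
23. q=(1,25) nearest=5 d=10 new=(3,19) → add node 15 parent=5 cost=19
24. q=(12,23) nearest=11 d=3 new=(12,23) → blocked by [2,13]×[20,22], reject
25. q=(46,5) nearest=8 d=19 new=(31,20) → blocked by [29,34]×[16,22], reject
26. q=(6,36) nearest=11 d=16 new=(11,24) → blocked by [2,13]×[20,22], reject
27. q=(29,30) nearest=8 d=6 new=(29,28) → blocked by [24,35]×[25,31], reject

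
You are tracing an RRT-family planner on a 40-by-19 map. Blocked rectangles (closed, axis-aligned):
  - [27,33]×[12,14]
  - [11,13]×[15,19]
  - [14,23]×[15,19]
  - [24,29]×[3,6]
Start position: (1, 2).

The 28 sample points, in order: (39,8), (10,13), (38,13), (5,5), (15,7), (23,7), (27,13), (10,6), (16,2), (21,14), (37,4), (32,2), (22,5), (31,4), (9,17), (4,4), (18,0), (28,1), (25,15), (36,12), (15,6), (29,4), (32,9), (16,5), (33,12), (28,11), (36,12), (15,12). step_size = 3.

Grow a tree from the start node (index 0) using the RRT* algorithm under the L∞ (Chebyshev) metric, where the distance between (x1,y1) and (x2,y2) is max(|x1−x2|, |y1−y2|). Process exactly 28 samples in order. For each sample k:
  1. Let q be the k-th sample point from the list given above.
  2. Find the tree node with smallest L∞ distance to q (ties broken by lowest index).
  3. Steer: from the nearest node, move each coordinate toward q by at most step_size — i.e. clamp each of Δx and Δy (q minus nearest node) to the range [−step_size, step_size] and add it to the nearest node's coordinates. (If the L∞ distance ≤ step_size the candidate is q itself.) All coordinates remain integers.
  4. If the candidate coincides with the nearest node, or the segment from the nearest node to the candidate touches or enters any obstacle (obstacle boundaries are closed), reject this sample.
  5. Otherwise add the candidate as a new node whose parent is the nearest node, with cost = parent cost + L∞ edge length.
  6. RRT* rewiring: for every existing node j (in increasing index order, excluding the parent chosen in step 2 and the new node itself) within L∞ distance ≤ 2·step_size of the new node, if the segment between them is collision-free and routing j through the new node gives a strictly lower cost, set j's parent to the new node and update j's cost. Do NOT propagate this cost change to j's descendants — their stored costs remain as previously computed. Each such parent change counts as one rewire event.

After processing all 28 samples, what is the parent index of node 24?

Parent of node 24: 5

1. q=(39,8) nearest=0 d=38 new=(4,5) → add node 1 parent=0 cost=3
2. q=(10,13) nearest=1 d=8 new=(7,8) → add node 2 parent=1 cost=6
3. q=(38,13) nearest=2 d=31 new=(10,11) → add node 3 parent=2 cost=9
4. q=(5,5) nearest=1 d=1 new=(5,5) → add node 4 parent=1 cost=4
5. q=(15,7) nearest=3 d=5 new=(13,8) → add node 5 parent=3 cost=12
6. q=(23,7) nearest=5 d=10 new=(16,7) → add node 6 parent=5 cost=15
7. q=(27,13) nearest=6 d=11 new=(19,10) → add node 7 parent=6 cost=18
8. q=(10,6) nearest=2 d=3 new=(10,6) → add node 8 parent=2 cost=9
9. q=(16,2) nearest=6 d=5 new=(16,4) → add node 9 parent=6 cost=18
10. q=(21,14) nearest=7 d=4 new=(21,13) → add node 10 parent=7 cost=21
11. q=(37,4) nearest=10 d=16 new=(24,10) → add node 11 parent=10 cost=24
12. q=(32,2) nearest=11 d=8 new=(27,7) → add node 12 parent=11 cost=27
13. q=(22,5) nearest=7 d=5 new=(22,7) → add node 13 parent=7 cost=21; rewire 12→13 (26<27)
14. q=(31,4) nearest=12 d=4 new=(30,4) → blocked by [24,29]×[3,6], reject
15. q=(9,17) nearest=3 d=6 new=(9,14) → add node 14 parent=3 cost=12
16. q=(4,4) nearest=1 d=1 new=(4,4) → add node 15 parent=1 cost=4
17. q=(18,0) nearest=9 d=4 new=(18,1) → add node 16 parent=9 cost=21
18. q=(28,1) nearest=12 d=6 new=(28,4) → blocked by [24,29]×[3,6], reject
19. q=(25,15) nearest=10 d=4 new=(24,15) → add node 17 parent=10 cost=24
20. q=(36,12) nearest=12 d=9 new=(30,10) → add node 18 parent=12 cost=29
21. q=(15,6) nearest=6 d=1 new=(15,6) → add node 19 parent=6 cost=16
22. q=(29,4) nearest=12 d=3 new=(29,4) → blocked by [24,29]×[3,6], reject
23. q=(32,9) nearest=18 d=2 new=(32,9) → add node 20 parent=18 cost=31
24. q=(16,5) nearest=9 d=1 new=(16,5) → add node 21 parent=9 cost=19
25. q=(33,12) nearest=18 d=3 new=(33,12) → blocked by [27,33]×[12,14], reject
26. q=(28,11) nearest=18 d=2 new=(28,11) → add node 22 parent=18 cost=31
27. q=(36,12) nearest=20 d=4 new=(35,12) → add node 23 parent=20 cost=34
28. q=(15,12) nearest=5 d=4 new=(15,11) → add node 24 parent=5 cost=15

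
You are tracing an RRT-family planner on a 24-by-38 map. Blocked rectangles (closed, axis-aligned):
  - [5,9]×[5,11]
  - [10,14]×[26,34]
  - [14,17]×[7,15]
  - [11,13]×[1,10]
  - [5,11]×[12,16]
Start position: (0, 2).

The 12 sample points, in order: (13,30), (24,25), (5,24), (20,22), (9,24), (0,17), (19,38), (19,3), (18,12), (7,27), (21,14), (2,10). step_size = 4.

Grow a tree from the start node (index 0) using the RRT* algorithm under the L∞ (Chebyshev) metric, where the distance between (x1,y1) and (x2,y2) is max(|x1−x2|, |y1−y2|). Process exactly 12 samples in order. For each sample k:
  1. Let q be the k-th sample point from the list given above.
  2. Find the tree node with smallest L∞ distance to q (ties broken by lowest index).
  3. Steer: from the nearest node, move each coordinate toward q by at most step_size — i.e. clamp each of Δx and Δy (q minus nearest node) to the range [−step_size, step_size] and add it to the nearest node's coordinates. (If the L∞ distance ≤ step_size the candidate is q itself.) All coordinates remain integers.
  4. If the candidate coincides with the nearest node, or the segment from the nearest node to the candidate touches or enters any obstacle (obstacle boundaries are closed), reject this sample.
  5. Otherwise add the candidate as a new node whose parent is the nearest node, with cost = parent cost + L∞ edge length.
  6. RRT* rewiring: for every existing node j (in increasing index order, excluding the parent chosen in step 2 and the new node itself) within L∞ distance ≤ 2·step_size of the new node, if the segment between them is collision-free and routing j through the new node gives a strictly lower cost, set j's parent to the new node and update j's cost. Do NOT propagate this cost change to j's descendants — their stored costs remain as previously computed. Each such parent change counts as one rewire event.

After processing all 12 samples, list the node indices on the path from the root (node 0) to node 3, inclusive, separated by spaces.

Path: 0 1 2 3

1. q=(13,30) nearest=0 d=28 new=(4,6) → add node 1 parent=0 cost=4
2. q=(24,25) nearest=1 d=20 new=(8,10) → blocked by [5,9]×[5,11], reject
3. q=(5,24) nearest=1 d=18 new=(5,10) → blocked by [5,9]×[5,11], reject
4. q=(20,22) nearest=1 d=16 new=(8,10) → blocked by [5,9]×[5,11], reject
5. q=(9,24) nearest=1 d=18 new=(8,10) → blocked by [5,9]×[5,11], reject
6. q=(0,17) nearest=1 d=11 new=(0,10) → add node 2 parent=1 cost=8
7. q=(19,38) nearest=2 d=28 new=(4,14) → add node 3 parent=2 cost=12
8. q=(19,3) nearest=1 d=15 new=(8,3) → blocked by [5,9]×[5,11], reject
9. q=(18,12) nearest=1 d=14 new=(8,10) → blocked by [5,9]×[5,11], reject
10. q=(7,27) nearest=3 d=13 new=(7,18) → blocked by [5,11]×[12,16], reject
11. q=(21,14) nearest=1 d=17 new=(8,10) → blocked by [5,9]×[5,11], reject
12. q=(2,10) nearest=2 d=2 new=(2,10) → add node 4 parent=2 cost=10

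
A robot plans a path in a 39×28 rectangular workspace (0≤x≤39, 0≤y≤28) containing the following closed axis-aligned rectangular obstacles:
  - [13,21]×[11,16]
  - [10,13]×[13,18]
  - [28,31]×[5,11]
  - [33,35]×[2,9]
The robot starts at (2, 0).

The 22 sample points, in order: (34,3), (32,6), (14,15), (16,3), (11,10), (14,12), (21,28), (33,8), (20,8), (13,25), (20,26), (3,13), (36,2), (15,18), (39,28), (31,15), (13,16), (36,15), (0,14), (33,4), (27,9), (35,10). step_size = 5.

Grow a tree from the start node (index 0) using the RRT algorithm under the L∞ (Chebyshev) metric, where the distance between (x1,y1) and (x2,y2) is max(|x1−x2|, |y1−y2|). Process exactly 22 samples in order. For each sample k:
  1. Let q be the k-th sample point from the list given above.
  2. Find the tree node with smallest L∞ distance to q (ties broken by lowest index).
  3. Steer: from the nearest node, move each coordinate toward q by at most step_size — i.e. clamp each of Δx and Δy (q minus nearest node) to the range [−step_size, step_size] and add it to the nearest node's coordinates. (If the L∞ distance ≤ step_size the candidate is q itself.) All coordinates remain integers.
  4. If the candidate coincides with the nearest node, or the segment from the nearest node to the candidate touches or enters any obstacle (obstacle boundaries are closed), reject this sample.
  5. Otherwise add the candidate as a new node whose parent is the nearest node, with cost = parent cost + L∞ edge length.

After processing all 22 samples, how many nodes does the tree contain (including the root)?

Node count: 16

1. q=(34,3) nearest=0 d=32 new=(7,3) → add node 1 parent=0 cost=5
2. q=(32,6) nearest=1 d=25 new=(12,6) → add node 2 parent=1 cost=10
3. q=(14,15) nearest=2 d=9 new=(14,11) → blocked by [13,21]×[11,16], reject
4. q=(16,3) nearest=2 d=4 new=(16,3) → add node 3 parent=2 cost=14
5. q=(11,10) nearest=2 d=4 new=(11,10) → add node 4 parent=2 cost=14
6. q=(14,12) nearest=4 d=3 new=(14,12) → blocked by [13,21]×[11,16], reject
7. q=(21,28) nearest=4 d=18 new=(16,15) → blocked by [13,21]×[11,16], reject
8. q=(33,8) nearest=3 d=17 new=(21,8) → add node 5 parent=3 cost=19
9. q=(20,8) nearest=5 d=1 new=(20,8) → add node 6 parent=5 cost=20
10. q=(13,25) nearest=4 d=15 new=(13,15) → blocked by [13,21]×[11,16], reject
11. q=(20,26) nearest=4 d=16 new=(16,15) → blocked by [13,21]×[11,16], reject
12. q=(3,13) nearest=4 d=8 new=(6,13) → add node 7 parent=4 cost=19
13. q=(36,2) nearest=5 d=15 new=(26,3) → add node 8 parent=5 cost=24
14. q=(15,18) nearest=4 d=8 new=(15,15) → blocked by [13,21]×[11,16], reject
15. q=(39,28) nearest=5 d=20 new=(26,13) → add node 9 parent=5 cost=24
16. q=(31,15) nearest=9 d=5 new=(31,15) → add node 10 parent=9 cost=29
17. q=(13,16) nearest=4 d=6 new=(13,15) → blocked by [13,21]×[11,16], reject
18. q=(36,15) nearest=10 d=5 new=(36,15) → add node 11 parent=10 cost=34
19. q=(0,14) nearest=7 d=6 new=(1,14) → add node 12 parent=7 cost=24
20. q=(33,4) nearest=8 d=7 new=(31,4) → add node 13 parent=8 cost=29
21. q=(27,9) nearest=9 d=4 new=(27,9) → add node 14 parent=9 cost=28
22. q=(35,10) nearest=10 d=5 new=(35,10) → add node 15 parent=10 cost=34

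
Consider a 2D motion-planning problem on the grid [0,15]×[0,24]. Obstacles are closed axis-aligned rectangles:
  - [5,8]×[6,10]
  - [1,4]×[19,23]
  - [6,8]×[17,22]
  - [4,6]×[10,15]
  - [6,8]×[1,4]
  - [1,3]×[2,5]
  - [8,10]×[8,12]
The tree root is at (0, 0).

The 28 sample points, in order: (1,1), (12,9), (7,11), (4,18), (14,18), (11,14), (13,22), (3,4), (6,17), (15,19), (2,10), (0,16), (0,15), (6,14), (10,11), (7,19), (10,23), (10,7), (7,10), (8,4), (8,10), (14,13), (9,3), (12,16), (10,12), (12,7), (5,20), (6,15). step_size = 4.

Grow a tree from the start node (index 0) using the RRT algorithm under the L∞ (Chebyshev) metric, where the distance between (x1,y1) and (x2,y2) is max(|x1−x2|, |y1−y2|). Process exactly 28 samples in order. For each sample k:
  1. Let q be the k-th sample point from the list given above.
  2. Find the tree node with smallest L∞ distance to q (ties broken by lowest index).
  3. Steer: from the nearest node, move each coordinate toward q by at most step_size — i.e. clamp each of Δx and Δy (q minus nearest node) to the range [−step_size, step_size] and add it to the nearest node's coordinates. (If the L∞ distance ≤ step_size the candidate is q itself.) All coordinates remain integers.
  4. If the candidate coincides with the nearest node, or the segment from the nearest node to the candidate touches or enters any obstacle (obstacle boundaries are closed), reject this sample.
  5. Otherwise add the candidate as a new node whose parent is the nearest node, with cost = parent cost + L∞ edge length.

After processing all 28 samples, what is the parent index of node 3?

Parent of node 3: 2

1. q=(1,1) nearest=0 d=1 new=(1,1) → add node 1 parent=0 cost=1
2. q=(12,9) nearest=1 d=11 new=(5,5) → blocked by [1,3]×[2,5], reject
3. q=(7,11) nearest=1 d=10 new=(5,5) → blocked by [1,3]×[2,5], reject
4. q=(4,18) nearest=1 d=17 new=(4,5) → blocked by [1,3]×[2,5], reject
5. q=(14,18) nearest=1 d=17 new=(5,5) → blocked by [1,3]×[2,5], reject
6. q=(11,14) nearest=1 d=13 new=(5,5) → blocked by [1,3]×[2,5], reject
7. q=(13,22) nearest=1 d=21 new=(5,5) → blocked by [1,3]×[2,5], reject
8. q=(3,4) nearest=1 d=3 new=(3,4) → blocked by [1,3]×[2,5], reject
9. q=(6,17) nearest=1 d=16 new=(5,5) → blocked by [1,3]×[2,5], reject
10. q=(15,19) nearest=1 d=18 new=(5,5) → blocked by [1,3]×[2,5], reject
11. q=(2,10) nearest=1 d=9 new=(2,5) → blocked by [1,3]×[2,5], reject
12. q=(0,16) nearest=1 d=15 new=(0,5) → add node 2 parent=1 cost=5
13. q=(0,15) nearest=2 d=10 new=(0,9) → add node 3 parent=2 cost=9
14. q=(6,14) nearest=3 d=6 new=(4,13) → blocked by [4,6]×[10,15], reject
15. q=(10,11) nearest=1 d=10 new=(5,5) → blocked by [1,3]×[2,5], reject
16. q=(7,19) nearest=3 d=10 new=(4,13) → blocked by [4,6]×[10,15], reject
17. q=(10,23) nearest=3 d=14 new=(4,13) → blocked by [4,6]×[10,15], reject
18. q=(10,7) nearest=1 d=9 new=(5,5) → blocked by [1,3]×[2,5], reject
19. q=(7,10) nearest=2 d=7 new=(4,9) → add node 4 parent=2 cost=9
20. q=(8,4) nearest=4 d=5 new=(8,5) → blocked by [5,8]×[6,10], reject
21. q=(8,10) nearest=4 d=4 new=(8,10) → blocked by [5,8]×[6,10], reject
22. q=(14,13) nearest=4 d=10 new=(8,13) → blocked by [5,8]×[6,10], reject
23. q=(9,3) nearest=4 d=6 new=(8,5) → blocked by [5,8]×[6,10], reject
24. q=(12,16) nearest=4 d=8 new=(8,13) → blocked by [5,8]×[6,10], reject
25. q=(10,12) nearest=4 d=6 new=(8,12) → blocked by [5,8]×[6,10], reject
26. q=(12,7) nearest=4 d=8 new=(8,7) → blocked by [5,8]×[6,10], reject
27. q=(5,20) nearest=3 d=11 new=(4,13) → blocked by [4,6]×[10,15], reject
28. q=(6,15) nearest=3 d=6 new=(4,13) → blocked by [4,6]×[10,15], reject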